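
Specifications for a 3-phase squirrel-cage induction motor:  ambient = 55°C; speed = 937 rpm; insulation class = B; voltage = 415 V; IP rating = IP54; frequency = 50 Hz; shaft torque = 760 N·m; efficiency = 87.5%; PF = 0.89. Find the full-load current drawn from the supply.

133 A

ω = 2π×937/60 = 98.12 rad/s; P_out = τω = 760 × 98.12 = 74571 W
P_in = P_out / η = 74571 / 0.875 = 85224 W
I_L = P_in / (√3·V_L·cosφ) = 85224 / (1.732 × 415 × 0.89) = 133 A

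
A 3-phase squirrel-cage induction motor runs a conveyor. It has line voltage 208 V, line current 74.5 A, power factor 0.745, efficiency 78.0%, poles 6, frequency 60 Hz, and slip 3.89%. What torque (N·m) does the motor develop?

P_in = √3·V·I·cosφ = 1.732 × 208 × 74.5 × 0.745 = 19995 W
P_out = η·P_in = 0.78 × 19995 = 15596 W
n_s = 120×60/6 = 1200 rpm; n = 1200×(1−0.0389) = 1153 rpm
ω = 2π×1153/60 = 120.7 rad/s
τ = P_out/ω = 15596/120.7 = 129 N·m

129 N·m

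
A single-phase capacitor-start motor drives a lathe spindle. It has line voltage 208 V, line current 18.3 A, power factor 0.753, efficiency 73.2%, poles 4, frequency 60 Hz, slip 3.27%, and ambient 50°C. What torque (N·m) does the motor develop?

11.5 N·m

P_in = V·I·cosφ = 208 × 18.3 × 0.753 = 2866 W
P_out = η·P_in = 0.732 × 2866 = 2098 W
n_s = 120×60/4 = 1800 rpm; n = 1800×(1−0.0327) = 1741 rpm
ω = 2π×1741/60 = 182.3 rad/s
τ = P_out/ω = 2098/182.3 = 11.5 N·m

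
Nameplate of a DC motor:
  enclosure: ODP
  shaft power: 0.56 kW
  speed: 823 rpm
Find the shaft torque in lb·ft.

4.79 lb·ft

ω = 2π × 823/60 = 86.18 rad/s
τ = P/ω = 560/86.18 = 6.498 N·m
In lb·ft: 6.498/1.356 = 4.79 lb·ft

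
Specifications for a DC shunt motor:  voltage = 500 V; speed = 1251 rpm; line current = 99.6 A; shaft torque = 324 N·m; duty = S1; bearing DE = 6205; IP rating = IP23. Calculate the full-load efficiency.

ω = 2π × 1251/60 = 131 rad/s; P_out = τω = 324 × 131 = 42444 W
P_in = V·I = 500 × 99.6 = 49800 W
η = P_out / P_in = 42444 / 49800 = 0.852 = 85.2%

85.2 %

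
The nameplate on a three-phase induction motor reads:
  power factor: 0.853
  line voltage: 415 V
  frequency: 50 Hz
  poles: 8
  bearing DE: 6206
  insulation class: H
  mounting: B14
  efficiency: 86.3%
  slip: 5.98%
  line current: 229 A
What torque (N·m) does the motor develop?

P_in = √3·V·I·cosφ = 1.732 × 415 × 229 × 0.853 = 140404 W
P_out = η·P_in = 0.863 × 140404 = 121169 W
n_s = 120×50/8 = 750 rpm; n = 750×(1−0.0598) = 705 rpm
ω = 2π×705/60 = 73.83 rad/s
τ = P_out/ω = 121169/73.83 = 1640 N·m

1640 N·m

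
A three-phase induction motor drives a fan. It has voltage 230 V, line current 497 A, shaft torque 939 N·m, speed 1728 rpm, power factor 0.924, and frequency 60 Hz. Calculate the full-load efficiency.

92.9 %

ω = 2π × 1728/60 = 181 rad/s; P_out = τω = 939 × 181 = 169959 W
P_in = √3·V_L·I_L·cosφ = 1.732 × 230 × 497 × 0.924 = 182938 W
η = P_out / P_in = 169959 / 182938 = 0.929 = 92.9%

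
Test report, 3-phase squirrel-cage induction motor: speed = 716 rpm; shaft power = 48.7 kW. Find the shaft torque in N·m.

650 N·m

ω = 2π × 716/60 = 74.98 rad/s
τ = P/ω = 48700/74.98 = 650 N·m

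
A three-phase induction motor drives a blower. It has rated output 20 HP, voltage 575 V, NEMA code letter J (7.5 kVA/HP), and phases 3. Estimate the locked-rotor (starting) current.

S_LR = 7.5 × 20 = 150 kVA
I_LR = S_LR/(√3·V_L) = 150000/(1.732×575) = 151 A

151 A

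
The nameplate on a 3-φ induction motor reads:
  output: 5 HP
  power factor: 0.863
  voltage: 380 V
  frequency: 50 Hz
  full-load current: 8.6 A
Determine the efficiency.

P_out = 5 × 746 = 3730 W
P_in = √3·V_L·I_L·cosφ = 1.732 × 380 × 8.6 × 0.863 = 4885 W
η = P_out / P_in = 3730 / 4885 = 0.764 = 76.4%

76.4 %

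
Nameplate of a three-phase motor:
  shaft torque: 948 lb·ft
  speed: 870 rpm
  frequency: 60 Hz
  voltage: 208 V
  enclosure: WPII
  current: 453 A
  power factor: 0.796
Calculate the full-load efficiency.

τ = 948 lb·ft × 1.356 = 1285 N·m
ω = 2π × 870/60 = 91.11 rad/s; P_out = τω = 1285 × 91.11 = 117076 W
P_in = √3·V_L·I_L·cosφ = 1.732 × 208 × 453 × 0.796 = 129904 W
η = P_out / P_in = 117076 / 129904 = 0.901 = 90.1%

90.1 %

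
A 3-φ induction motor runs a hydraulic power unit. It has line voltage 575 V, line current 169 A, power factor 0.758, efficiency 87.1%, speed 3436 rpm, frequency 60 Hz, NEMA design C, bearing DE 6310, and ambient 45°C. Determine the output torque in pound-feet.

P_in = √3·V·I·cosφ = 1.732 × 575 × 169 × 0.758 = 127577 W
P_out = η·P_in = 0.871 × 127577 = 111120 W
n = 3436 rpm
ω = 2π×3436/60 = 359.8 rad/s
τ = P_out/ω = 111120/359.8 = 308.8 N·m
In lb·ft: 308.8/1.356 = 228 lb·ft

228 lb·ft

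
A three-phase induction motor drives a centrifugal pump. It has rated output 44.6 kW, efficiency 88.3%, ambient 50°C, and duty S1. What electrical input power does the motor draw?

50.5 kW

P_out = 44600 W
P_in = P_out/η = 44600/0.883 = 50510 W = 50.5 kW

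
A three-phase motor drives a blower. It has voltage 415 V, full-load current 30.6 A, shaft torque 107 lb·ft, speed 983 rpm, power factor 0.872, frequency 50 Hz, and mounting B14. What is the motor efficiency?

77.9 %

τ = 107 lb·ft × 1.356 = 145.1 N·m
ω = 2π × 983/60 = 102.9 rad/s; P_out = τω = 145.1 × 102.9 = 14931 W
P_in = √3·V_L·I_L·cosφ = 1.732 × 415 × 30.6 × 0.872 = 19179 W
η = P_out / P_in = 14931 / 19179 = 0.779 = 77.9%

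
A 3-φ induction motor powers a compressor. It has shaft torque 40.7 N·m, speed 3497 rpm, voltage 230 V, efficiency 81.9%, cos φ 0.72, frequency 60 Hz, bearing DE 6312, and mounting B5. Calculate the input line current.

63.4 A

ω = 2π×3497/60 = 366.2 rad/s; P_out = τω = 40.7 × 366.2 = 14904 W
P_in = P_out / η = 14904 / 0.819 = 18198 W
I_L = P_in / (√3·V_L·cosφ) = 18198 / (1.732 × 230 × 0.72) = 63.4 A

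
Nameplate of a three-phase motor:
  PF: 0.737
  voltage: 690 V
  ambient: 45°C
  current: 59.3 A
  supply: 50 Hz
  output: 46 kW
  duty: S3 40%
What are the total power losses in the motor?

P_in = √3·V·I·cosφ = 1.732×690×59.3×0.737 = 52230 W
P_out = 46000 W
Losses = P_in − P_out = 52230 − 46000 = 6230 W

6230 W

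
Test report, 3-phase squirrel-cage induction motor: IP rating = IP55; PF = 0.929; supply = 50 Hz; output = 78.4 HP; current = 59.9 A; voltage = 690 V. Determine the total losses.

8020 W

P_in = √3·V·I·cosφ = 1.732×690×59.9×0.929 = 66503 W
P_out = 78.4×746 = 58486 W
Losses = P_in − P_out = 66503 − 58486 = 8017 W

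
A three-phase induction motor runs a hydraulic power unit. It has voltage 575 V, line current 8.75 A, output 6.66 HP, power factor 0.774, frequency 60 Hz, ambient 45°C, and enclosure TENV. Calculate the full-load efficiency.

73.7 %

P_out = 6.66 × 746 = 4968 W
P_in = √3·V_L·I_L·cosφ = 1.732 × 575 × 8.75 × 0.774 = 6745 W
η = P_out / P_in = 4968 / 6745 = 0.737 = 73.7%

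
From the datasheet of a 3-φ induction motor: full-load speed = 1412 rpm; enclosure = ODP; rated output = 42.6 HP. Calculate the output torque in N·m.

P_out = 42.6 × 746 = 31780 W
ω = 2π × 1412/60 = 147.9 rad/s
τ = P_out/ω = 31780/147.9 = 215 N·m

215 N·m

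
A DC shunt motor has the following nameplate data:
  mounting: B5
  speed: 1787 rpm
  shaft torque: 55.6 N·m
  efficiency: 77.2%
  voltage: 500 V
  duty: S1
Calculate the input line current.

27 A

ω = 2π×1787/60 = 187.1 rad/s; P_out = τω = 55.6 × 187.1 = 10403 W
P_in = P_out / η = 10403 / 0.772 = 13475 W
I = P_in / V = 13475 / 500 = 27 A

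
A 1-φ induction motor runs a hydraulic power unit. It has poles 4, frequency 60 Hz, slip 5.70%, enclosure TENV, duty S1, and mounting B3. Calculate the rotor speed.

n_s = 120f/p = 120×60/4 = 1800 rpm
n = n_s(1 − s) = 1800 × (1 − 0.057) = 1697 rpm

1697 rpm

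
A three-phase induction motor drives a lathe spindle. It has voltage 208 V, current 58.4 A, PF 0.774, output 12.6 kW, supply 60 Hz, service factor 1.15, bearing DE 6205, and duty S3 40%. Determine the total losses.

3.68 kW

P_in = √3·V·I·cosφ = 1.732×208×58.4×0.774 = 16284 W
P_out = 12600 W
Losses = P_in − P_out = 16284 − 12600 = 3684 W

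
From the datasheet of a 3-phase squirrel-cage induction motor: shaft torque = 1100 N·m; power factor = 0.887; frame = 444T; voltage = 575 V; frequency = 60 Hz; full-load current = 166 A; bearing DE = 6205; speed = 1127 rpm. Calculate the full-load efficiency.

88.5 %

ω = 2π × 1127/60 = 118 rad/s; P_out = τω = 1100 × 118 = 129800 W
P_in = √3·V_L·I_L·cosφ = 1.732 × 575 × 166 × 0.887 = 146638 W
η = P_out / P_in = 129800 / 146638 = 0.885 = 88.5%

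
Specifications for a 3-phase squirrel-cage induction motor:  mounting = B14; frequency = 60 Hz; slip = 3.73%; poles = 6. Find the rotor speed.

1155 rpm

n_s = 120f/p = 120×60/6 = 1200 rpm
n = n_s(1 − s) = 1200 × (1 − 0.0373) = 1155 rpm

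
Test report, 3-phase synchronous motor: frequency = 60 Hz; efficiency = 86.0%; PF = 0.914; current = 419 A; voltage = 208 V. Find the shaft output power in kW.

119 kW

P_in = √3·V·I·cosφ = 1.732 × 208 × 419 × 0.914 = 137966 W
P_out = η·P_in = 0.86 × 137966 = 118651 W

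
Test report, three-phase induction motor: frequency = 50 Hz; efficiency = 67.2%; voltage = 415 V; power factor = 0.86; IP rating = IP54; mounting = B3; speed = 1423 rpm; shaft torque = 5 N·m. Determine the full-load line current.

1.79 A

ω = 2π×1423/60 = 149 rad/s; P_out = τω = 5 × 149 = 745 W
P_in = P_out / η = 745 / 0.672 = 1109 W
I_L = P_in / (√3·V_L·cosφ) = 1109 / (1.732 × 415 × 0.86) = 1.79 A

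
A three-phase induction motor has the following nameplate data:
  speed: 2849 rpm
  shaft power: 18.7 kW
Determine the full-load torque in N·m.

ω = 2π × 2849/60 = 298.3 rad/s
τ = P/ω = 18700/298.3 = 62.7 N·m

62.7 N·m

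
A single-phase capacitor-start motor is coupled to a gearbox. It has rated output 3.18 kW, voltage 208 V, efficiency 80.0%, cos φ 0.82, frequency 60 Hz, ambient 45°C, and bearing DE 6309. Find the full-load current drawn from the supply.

23.3 A

P_out = 3.18 kW = 3180 W
P_in = P_out / η = 3180 / 0.800 = 3975 W
I = P_in / (V·cosφ) = 3975 / (208 × 0.82) = 23.3 A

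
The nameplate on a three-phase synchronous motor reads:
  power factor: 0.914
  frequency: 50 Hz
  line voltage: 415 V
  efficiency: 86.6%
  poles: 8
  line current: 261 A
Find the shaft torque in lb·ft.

1390 lb·ft

P_in = √3·V·I·cosφ = 1.732 × 415 × 261 × 0.914 = 171468 W
P_out = η·P_in = 0.866 × 171468 = 148491 W
n = n_s = 120×50/8 = 750 rpm (synchronous)
ω = 2π×750/60 = 78.54 rad/s
τ = P_out/ω = 148491/78.54 = 1891 N·m
In lb·ft: 1891/1.356 = 1390 lb·ft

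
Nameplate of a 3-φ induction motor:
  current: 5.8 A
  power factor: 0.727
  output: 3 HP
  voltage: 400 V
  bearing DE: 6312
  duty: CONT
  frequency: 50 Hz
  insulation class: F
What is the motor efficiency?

76.6 %

P_out = 3 × 746 = 2238 W
P_in = √3·V_L·I_L·cosφ = 1.732 × 400 × 5.8 × 0.727 = 2921 W
η = P_out / P_in = 2238 / 2921 = 0.766 = 76.6%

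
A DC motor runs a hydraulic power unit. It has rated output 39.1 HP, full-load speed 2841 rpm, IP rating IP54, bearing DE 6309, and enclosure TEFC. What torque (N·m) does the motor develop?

98 N·m

P_out = 39.1 × 746 = 29169 W
ω = 2π × 2841/60 = 297.5 rad/s
τ = P_out/ω = 29169/297.5 = 98 N·m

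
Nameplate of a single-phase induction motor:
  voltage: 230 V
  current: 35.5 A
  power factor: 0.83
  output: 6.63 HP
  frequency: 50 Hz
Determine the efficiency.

P_out = 6.63 × 746 = 4946 W
P_in = V·I·cosφ = 230 × 35.5 × 0.83 = 6777 W
η = P_out / P_in = 4946 / 6777 = 0.730 = 73.0%

73.0 %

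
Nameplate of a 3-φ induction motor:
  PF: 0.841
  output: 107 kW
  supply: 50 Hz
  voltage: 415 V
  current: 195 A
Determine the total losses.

10.9 kW

P_in = √3·V·I·cosφ = 1.732×415×195×0.841 = 117876 W
P_out = 107000 W
Losses = P_in − P_out = 117876 − 107000 = 10876 W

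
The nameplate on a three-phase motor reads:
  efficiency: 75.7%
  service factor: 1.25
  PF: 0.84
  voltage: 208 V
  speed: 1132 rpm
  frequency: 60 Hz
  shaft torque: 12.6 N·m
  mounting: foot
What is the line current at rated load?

6.52 A

ω = 2π×1132/60 = 118.5 rad/s; P_out = τω = 12.6 × 118.5 = 1493 W
P_in = P_out / η = 1493 / 0.757 = 1972 W
I_L = P_in / (√3·V_L·cosφ) = 1972 / (1.732 × 208 × 0.84) = 6.52 A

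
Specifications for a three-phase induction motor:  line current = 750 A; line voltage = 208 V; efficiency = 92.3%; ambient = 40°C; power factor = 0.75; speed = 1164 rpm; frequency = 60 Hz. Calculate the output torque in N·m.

1530 N·m

P_in = √3·V·I·cosφ = 1.732 × 208 × 750 × 0.75 = 202644 W
P_out = η·P_in = 0.923 × 202644 = 187040 W
n = 1164 rpm
ω = 2π×1164/60 = 121.9 rad/s
τ = P_out/ω = 187040/121.9 = 1530 N·m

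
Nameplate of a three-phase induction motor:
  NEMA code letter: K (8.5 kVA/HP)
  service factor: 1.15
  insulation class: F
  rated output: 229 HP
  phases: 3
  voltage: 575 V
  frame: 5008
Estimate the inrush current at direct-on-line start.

1950 A

S_LR = 8.5 × 229 = 1946.5 kVA
I_LR = S_LR/(√3·V_L) = 1946500/(1.732×575) = 1950 A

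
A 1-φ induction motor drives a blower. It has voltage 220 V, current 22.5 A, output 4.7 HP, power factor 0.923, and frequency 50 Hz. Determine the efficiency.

P_out = 4.7 × 746 = 3506 W
P_in = V·I·cosφ = 220 × 22.5 × 0.923 = 4569 W
η = P_out / P_in = 3506 / 4569 = 0.767 = 76.7%

76.7 %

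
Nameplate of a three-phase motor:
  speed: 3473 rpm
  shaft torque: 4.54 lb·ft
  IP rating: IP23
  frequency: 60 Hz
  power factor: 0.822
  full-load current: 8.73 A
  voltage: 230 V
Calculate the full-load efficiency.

78.3 %

τ = 4.54 lb·ft × 1.356 = 6.156 N·m
ω = 2π × 3473/60 = 363.7 rad/s; P_out = τω = 6.156 × 363.7 = 2239 W
P_in = √3·V_L·I_L·cosφ = 1.732 × 230 × 8.73 × 0.822 = 2859 W
η = P_out / P_in = 2239 / 2859 = 0.783 = 78.3%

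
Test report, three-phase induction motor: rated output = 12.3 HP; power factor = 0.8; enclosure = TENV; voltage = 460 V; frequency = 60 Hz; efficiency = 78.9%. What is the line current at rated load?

P_out = 12.3 × 746 = 9176 W
P_in = P_out / η = 9176 / 0.789 = 11630 W
I_L = P_in / (√3·V_L·cosφ) = 11630 / (1.732 × 460 × 0.8) = 18.2 A

18.2 A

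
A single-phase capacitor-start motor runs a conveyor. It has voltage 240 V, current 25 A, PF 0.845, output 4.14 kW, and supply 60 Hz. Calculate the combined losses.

930 W

P_in = V·I·cosφ = 240×25×0.845 = 5070 W
P_out = 4140 W
Losses = P_in − P_out = 5070 − 4140 = 930 W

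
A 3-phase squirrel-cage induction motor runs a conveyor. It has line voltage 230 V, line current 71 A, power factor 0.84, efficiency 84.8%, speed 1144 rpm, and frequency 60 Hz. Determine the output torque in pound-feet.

124 lb·ft

P_in = √3·V·I·cosφ = 1.732 × 230 × 71 × 0.84 = 23758 W
P_out = η·P_in = 0.848 × 23758 = 20147 W
n = 1144 rpm
ω = 2π×1144/60 = 119.8 rad/s
τ = P_out/ω = 20147/119.8 = 168.2 N·m
In lb·ft: 168.2/1.356 = 124 lb·ft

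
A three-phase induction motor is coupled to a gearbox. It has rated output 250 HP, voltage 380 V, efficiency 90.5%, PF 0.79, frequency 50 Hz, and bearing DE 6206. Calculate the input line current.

P_out = 250 × 746 = 186500 W
P_in = P_out / η = 186500 / 0.905 = 206077 W
I_L = P_in / (√3·V_L·cosφ) = 206077 / (1.732 × 380 × 0.79) = 396 A

396 A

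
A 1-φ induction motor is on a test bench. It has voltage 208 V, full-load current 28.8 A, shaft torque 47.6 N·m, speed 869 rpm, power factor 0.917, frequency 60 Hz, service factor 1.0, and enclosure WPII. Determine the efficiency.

78.9 %

ω = 2π × 869/60 = 91 rad/s; P_out = τω = 47.6 × 91 = 4332 W
P_in = V·I·cosφ = 208 × 28.8 × 0.917 = 5493 W
η = P_out / P_in = 4332 / 5493 = 0.789 = 78.9%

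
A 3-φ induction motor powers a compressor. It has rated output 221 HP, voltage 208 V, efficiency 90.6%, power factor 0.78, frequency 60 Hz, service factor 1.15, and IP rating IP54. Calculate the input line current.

648 A

P_out = 221 × 746 = 164866 W
P_in = P_out / η = 164866 / 0.906 = 181971 W
I_L = P_in / (√3·V_L·cosφ) = 181971 / (1.732 × 208 × 0.78) = 648 A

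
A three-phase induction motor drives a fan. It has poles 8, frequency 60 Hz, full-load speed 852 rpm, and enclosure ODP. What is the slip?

n_s = 120f/p = 120×60/8 = 900 rpm
s = (n_s − n)/n_s = (900 − 852)/900 = 0.0533

5.33 %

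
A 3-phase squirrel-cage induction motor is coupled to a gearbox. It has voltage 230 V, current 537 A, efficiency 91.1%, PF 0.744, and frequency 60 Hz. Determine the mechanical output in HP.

P_in = √3·V·I·cosφ = 1.732 × 230 × 537 × 0.744 = 159156 W
P_out = η·P_in = 0.911 × 159156 = 144991 W
= 144991/746 = 194 HP

194 HP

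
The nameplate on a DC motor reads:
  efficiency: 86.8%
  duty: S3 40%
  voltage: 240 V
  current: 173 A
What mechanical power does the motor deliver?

P_in = V·I = 240 × 173 = 41520 W
P_out = η·P_in = 0.868 × 41520 = 36039 W

36 kW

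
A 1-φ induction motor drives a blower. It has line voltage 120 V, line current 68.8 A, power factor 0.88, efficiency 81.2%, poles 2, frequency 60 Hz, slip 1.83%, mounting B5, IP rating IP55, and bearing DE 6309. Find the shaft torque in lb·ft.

11.8 lb·ft

P_in = V·I·cosφ = 120 × 68.8 × 0.88 = 7265 W
P_out = η·P_in = 0.812 × 7265 = 5899 W
n_s = 120×60/2 = 3600 rpm; n = 3600×(1−0.0183) = 3534 rpm
ω = 2π×3534/60 = 370.1 rad/s
τ = P_out/ω = 5899/370.1 = 15.94 N·m
In lb·ft: 15.94/1.356 = 11.8 lb·ft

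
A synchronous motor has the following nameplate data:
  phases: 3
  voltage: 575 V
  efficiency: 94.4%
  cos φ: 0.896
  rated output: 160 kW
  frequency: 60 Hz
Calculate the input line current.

P_out = 160 kW = 160000 W
P_in = P_out / η = 160000 / 0.944 = 169492 W
I_L = P_in / (√3·V_L·cosφ) = 169492 / (1.732 × 575 × 0.896) = 190 A

190 A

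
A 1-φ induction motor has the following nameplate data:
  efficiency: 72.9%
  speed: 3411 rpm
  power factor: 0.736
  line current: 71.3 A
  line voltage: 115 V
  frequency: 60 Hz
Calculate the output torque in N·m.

P_in = V·I·cosφ = 115 × 71.3 × 0.736 = 6035 W
P_out = η·P_in = 0.729 × 6035 = 4400 W
n = 3411 rpm
ω = 2π×3411/60 = 357.2 rad/s
τ = P_out/ω = 4400/357.2 = 12.3 N·m

12.3 N·m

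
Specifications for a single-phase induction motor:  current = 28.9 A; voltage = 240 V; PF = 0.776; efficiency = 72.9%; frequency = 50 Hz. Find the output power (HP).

5.26 HP

P_in = V·I·cosφ = 240 × 28.9 × 0.776 = 5382 W
P_out = η·P_in = 0.729 × 5382 = 3923 W
= 3923/746 = 5.26 HP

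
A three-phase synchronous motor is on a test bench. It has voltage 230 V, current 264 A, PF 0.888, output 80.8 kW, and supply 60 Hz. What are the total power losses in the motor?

12.6 kW

P_in = √3·V·I·cosφ = 1.732×230×264×0.888 = 93388 W
P_out = 80800 W
Losses = P_in − P_out = 93388 − 80800 = 12588 W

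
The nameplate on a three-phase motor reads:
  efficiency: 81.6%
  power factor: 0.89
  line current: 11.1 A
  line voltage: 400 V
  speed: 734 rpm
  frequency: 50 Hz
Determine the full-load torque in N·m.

72.7 N·m

P_in = √3·V·I·cosφ = 1.732 × 400 × 11.1 × 0.89 = 6844 W
P_out = η·P_in = 0.816 × 6844 = 5585 W
n = 734 rpm
ω = 2π×734/60 = 76.86 rad/s
τ = P_out/ω = 5585/76.86 = 72.7 N·m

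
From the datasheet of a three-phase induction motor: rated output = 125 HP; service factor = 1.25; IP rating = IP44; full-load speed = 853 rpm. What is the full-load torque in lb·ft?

770 lb·ft

P_out = 125 × 746 = 93250 W
ω = 2π × 853/60 = 89.33 rad/s
τ = P_out/ω = 93250/89.33 = 1044 N·m
In lb·ft: 1044/1.356 = 770 lb·ft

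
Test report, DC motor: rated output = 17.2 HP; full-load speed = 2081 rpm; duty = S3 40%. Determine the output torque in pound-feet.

43.4 lb·ft

P_out = 17.2 × 746 = 12831 W
ω = 2π × 2081/60 = 217.9 rad/s
τ = P_out/ω = 12831/217.9 = 58.88 N·m
In lb·ft: 58.88/1.356 = 43.4 lb·ft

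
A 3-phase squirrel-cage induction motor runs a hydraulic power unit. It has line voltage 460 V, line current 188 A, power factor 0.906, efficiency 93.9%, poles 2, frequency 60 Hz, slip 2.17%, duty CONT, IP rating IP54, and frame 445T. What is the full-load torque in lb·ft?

255 lb·ft

P_in = √3·V·I·cosφ = 1.732 × 460 × 188 × 0.906 = 135704 W
P_out = η·P_in = 0.939 × 135704 = 127426 W
n_s = 120×60/2 = 3600 rpm; n = 3600×(1−0.0217) = 3522 rpm
ω = 2π×3522/60 = 368.8 rad/s
τ = P_out/ω = 127426/368.8 = 345.5 N·m
In lb·ft: 345.5/1.356 = 255 lb·ft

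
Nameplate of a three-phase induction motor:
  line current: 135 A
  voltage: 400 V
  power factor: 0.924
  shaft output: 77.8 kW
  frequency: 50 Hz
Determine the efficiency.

P_out = 77.8 kW = 77800 W
P_in = √3·V_L·I_L·cosφ = 1.732 × 400 × 135 × 0.924 = 86420 W
η = P_out / P_in = 77800 / 86420 = 0.900 = 90.0%

90.0 %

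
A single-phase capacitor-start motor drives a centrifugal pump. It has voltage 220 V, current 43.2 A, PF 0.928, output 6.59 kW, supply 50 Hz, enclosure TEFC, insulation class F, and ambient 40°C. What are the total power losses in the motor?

P_in = V·I·cosφ = 220×43.2×0.928 = 8820 W
P_out = 6590 W
Losses = P_in − P_out = 8820 − 6590 = 2230 W

2230 W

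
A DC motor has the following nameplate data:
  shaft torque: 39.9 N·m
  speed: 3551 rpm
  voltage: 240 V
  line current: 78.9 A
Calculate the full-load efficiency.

78.4 %

ω = 2π × 3551/60 = 371.9 rad/s; P_out = τω = 39.9 × 371.9 = 14839 W
P_in = V·I = 240 × 78.9 = 18936 W
η = P_out / P_in = 14839 / 18936 = 0.784 = 78.4%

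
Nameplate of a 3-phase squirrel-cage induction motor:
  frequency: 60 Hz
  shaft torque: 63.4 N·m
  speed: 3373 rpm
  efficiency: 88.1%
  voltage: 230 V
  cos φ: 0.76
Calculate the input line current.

ω = 2π×3373/60 = 353.2 rad/s; P_out = τω = 63.4 × 353.2 = 22393 W
P_in = P_out / η = 22393 / 0.881 = 25418 W
I_L = P_in / (√3·V_L·cosφ) = 25418 / (1.732 × 230 × 0.76) = 84 A

84 A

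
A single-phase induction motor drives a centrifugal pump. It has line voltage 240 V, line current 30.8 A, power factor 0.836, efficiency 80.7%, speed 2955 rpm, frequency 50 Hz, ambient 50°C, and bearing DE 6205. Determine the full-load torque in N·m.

16.1 N·m

P_in = V·I·cosφ = 240 × 30.8 × 0.836 = 6180 W
P_out = η·P_in = 0.807 × 6180 = 4987 W
n = 2955 rpm
ω = 2π×2955/60 = 309.4 rad/s
τ = P_out/ω = 4987/309.4 = 16.1 N·m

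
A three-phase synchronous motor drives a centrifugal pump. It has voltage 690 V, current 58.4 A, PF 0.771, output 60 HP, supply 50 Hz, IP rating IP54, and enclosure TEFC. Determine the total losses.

9.05 kW

P_in = √3·V·I·cosφ = 1.732×690×58.4×0.771 = 53810 W
P_out = 60×746 = 44760 W
Losses = P_in − P_out = 53810 − 44760 = 9050 W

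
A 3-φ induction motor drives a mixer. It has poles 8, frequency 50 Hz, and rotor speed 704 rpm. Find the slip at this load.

6.13 %

n_s = 120f/p = 120×50/8 = 750 rpm
s = (n_s − n)/n_s = (750 − 704)/750 = 0.0613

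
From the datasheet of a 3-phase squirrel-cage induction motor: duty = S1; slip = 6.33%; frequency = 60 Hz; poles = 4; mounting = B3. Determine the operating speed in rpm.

1686 rpm

n_s = 120f/p = 120×60/4 = 1800 rpm
n = n_s(1 − s) = 1800 × (1 − 0.0633) = 1686 rpm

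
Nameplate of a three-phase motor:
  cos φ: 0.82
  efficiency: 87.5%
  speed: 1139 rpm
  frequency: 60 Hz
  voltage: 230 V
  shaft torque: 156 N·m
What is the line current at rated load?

ω = 2π×1139/60 = 119.3 rad/s; P_out = τω = 156 × 119.3 = 18611 W
P_in = P_out / η = 18611 / 0.875 = 21270 W
I_L = P_in / (√3·V_L·cosφ) = 21270 / (1.732 × 230 × 0.82) = 65.1 A

65.1 A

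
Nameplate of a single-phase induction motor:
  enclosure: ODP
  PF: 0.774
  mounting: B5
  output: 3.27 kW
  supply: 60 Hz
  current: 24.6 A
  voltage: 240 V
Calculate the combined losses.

1.3 kW

P_in = V·I·cosφ = 240×24.6×0.774 = 4570 W
P_out = 3270 W
Losses = P_in − P_out = 4570 − 3270 = 1300 W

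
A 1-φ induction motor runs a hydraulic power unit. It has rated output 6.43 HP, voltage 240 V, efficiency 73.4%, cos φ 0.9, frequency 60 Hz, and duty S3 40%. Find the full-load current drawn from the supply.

P_out = 6.43 × 746 = 4797 W
P_in = P_out / η = 4797 / 0.734 = 6535 W
I = P_in / (V·cosφ) = 6535 / (240 × 0.9) = 30.3 A

30.3 A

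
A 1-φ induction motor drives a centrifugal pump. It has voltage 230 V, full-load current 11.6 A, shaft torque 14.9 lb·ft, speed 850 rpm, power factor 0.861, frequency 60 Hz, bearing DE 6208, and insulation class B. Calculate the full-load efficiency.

τ = 14.9 lb·ft × 1.356 = 20.2 N·m
ω = 2π × 850/60 = 89.01 rad/s; P_out = τω = 20.2 × 89.01 = 1798 W
P_in = V·I·cosφ = 230 × 11.6 × 0.861 = 2297 W
η = P_out / P_in = 1798 / 2297 = 0.783 = 78.3%

78.3 %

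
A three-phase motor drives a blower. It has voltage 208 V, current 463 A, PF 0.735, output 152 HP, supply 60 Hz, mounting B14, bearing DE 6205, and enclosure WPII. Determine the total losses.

9.21 kW

P_in = √3·V·I·cosφ = 1.732×208×463×0.735 = 122597 W
P_out = 152×746 = 113392 W
Losses = P_in − P_out = 122597 − 113392 = 9205 W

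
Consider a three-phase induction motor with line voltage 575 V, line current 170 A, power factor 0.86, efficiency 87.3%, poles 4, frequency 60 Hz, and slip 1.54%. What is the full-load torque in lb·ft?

P_in = √3·V·I·cosφ = 1.732 × 575 × 170 × 0.86 = 145601 W
P_out = η·P_in = 0.873 × 145601 = 127110 W
n_s = 120×60/4 = 1800 rpm; n = 1800×(1−0.0154) = 1772 rpm
ω = 2π×1772/60 = 185.6 rad/s
τ = P_out/ω = 127110/185.6 = 684.9 N·m
In lb·ft: 684.9/1.356 = 505 lb·ft

505 lb·ft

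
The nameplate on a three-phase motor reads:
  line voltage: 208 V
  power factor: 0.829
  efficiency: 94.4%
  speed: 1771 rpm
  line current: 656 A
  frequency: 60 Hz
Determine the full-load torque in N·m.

997 N·m

P_in = √3·V·I·cosφ = 1.732 × 208 × 656 × 0.829 = 195916 W
P_out = η·P_in = 0.944 × 195916 = 184945 W
n = 1771 rpm
ω = 2π×1771/60 = 185.5 rad/s
τ = P_out/ω = 184945/185.5 = 997 N·m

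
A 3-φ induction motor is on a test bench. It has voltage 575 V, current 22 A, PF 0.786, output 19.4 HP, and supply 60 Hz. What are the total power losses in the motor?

P_in = √3·V·I·cosφ = 1.732×575×22×0.786 = 17221 W
P_out = 19.4×746 = 14472 W
Losses = P_in − P_out = 17221 − 14472 = 2749 W

2.75 kW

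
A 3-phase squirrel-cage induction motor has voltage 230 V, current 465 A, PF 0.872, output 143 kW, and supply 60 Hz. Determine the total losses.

P_in = √3·V·I·cosφ = 1.732×230×465×0.872 = 161527 W
P_out = 143000 W
Losses = P_in − P_out = 161527 − 143000 = 18527 W

18.5 kW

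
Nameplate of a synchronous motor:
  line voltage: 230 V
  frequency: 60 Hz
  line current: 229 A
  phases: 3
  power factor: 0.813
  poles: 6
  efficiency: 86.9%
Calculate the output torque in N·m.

P_in = √3·V·I·cosφ = 1.732 × 230 × 229 × 0.813 = 74165 W
P_out = η·P_in = 0.869 × 74165 = 64449 W
n = n_s = 120×60/6 = 1200 rpm (synchronous)
ω = 2π×1200/60 = 125.7 rad/s
τ = P_out/ω = 64449/125.7 = 513 N·m

513 N·m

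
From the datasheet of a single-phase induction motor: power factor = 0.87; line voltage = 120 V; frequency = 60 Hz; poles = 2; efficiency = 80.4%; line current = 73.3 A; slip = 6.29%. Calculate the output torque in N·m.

P_in = V·I·cosφ = 120 × 73.3 × 0.87 = 7653 W
P_out = η·P_in = 0.804 × 7653 = 6153 W
n_s = 120×60/2 = 3600 rpm; n = 3600×(1−0.0629) = 3374 rpm
ω = 2π×3374/60 = 353.3 rad/s
τ = P_out/ω = 6153/353.3 = 17.4 N·m

17.4 N·m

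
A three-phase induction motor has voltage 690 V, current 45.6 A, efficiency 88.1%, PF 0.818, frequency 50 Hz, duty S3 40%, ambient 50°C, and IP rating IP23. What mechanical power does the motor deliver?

39.3 kW

P_in = √3·V·I·cosφ = 1.732 × 690 × 45.6 × 0.818 = 44577 W
P_out = η·P_in = 0.881 × 44577 = 39272 W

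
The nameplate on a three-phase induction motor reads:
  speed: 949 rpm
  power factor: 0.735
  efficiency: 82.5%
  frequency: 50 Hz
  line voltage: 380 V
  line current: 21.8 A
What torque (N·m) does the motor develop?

P_in = √3·V·I·cosφ = 1.732 × 380 × 21.8 × 0.735 = 10546 W
P_out = η·P_in = 0.825 × 10546 = 8700 W
n = 949 rpm
ω = 2π×949/60 = 99.38 rad/s
τ = P_out/ω = 8700/99.38 = 87.5 N·m

87.5 N·m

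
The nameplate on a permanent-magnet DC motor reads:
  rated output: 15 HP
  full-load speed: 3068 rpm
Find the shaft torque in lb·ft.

P_out = 15 × 746 = 11190 W
ω = 2π × 3068/60 = 321.3 rad/s
τ = P_out/ω = 11190/321.3 = 34.83 N·m
In lb·ft: 34.83/1.356 = 25.7 lb·ft

25.7 lb·ft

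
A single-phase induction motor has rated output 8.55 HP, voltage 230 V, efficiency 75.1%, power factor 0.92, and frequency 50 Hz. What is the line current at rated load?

P_out = 8.55 × 746 = 6378 W
P_in = P_out / η = 6378 / 0.751 = 8493 W
I = P_in / (V·cosφ) = 8493 / (230 × 0.92) = 40.1 A

40.1 A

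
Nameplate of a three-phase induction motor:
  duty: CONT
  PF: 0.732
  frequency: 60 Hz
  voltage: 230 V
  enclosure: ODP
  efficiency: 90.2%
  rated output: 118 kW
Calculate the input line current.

449 A

P_out = 118 kW = 118000 W
P_in = P_out / η = 118000 / 0.902 = 130820 W
I_L = P_in / (√3·V_L·cosφ) = 130820 / (1.732 × 230 × 0.732) = 449 A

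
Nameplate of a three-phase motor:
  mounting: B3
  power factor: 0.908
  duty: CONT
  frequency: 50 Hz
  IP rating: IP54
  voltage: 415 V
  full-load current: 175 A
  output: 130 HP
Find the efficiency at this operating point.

84.9 %

P_out = 130 × 746 = 96980 W
P_in = √3·V_L·I_L·cosφ = 1.732 × 415 × 175 × 0.908 = 114214 W
η = P_out / P_in = 96980 / 114214 = 0.849 = 84.9%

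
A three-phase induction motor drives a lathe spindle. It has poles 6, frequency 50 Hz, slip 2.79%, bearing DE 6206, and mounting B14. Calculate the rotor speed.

n_s = 120f/p = 120×50/6 = 1000 rpm
n = n_s(1 − s) = 1000 × (1 − 0.0279) = 972 rpm

972 rpm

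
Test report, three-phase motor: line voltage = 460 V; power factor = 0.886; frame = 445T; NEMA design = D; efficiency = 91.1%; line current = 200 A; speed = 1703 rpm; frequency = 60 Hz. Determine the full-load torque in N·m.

P_in = √3·V·I·cosφ = 1.732 × 460 × 200 × 0.886 = 141179 W
P_out = η·P_in = 0.911 × 141179 = 128614 W
n = 1703 rpm
ω = 2π×1703/60 = 178.3 rad/s
τ = P_out/ω = 128614/178.3 = 721 N·m

721 N·m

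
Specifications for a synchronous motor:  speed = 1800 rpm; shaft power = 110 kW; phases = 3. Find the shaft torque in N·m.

584 N·m

ω = 2π × 1800/60 = 188.5 rad/s
τ = P/ω = 110000/188.5 = 584 N·m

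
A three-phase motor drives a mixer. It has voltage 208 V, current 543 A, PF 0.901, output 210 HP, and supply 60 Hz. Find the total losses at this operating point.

P_in = √3·V·I·cosφ = 1.732×208×543×0.901 = 176253 W
P_out = 210×746 = 156660 W
Losses = P_in − P_out = 176253 − 156660 = 19593 W

19600 W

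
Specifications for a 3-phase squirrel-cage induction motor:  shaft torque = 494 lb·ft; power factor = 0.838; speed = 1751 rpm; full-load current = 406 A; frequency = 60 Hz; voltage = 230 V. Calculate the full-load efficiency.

τ = 494 lb·ft × 1.356 = 669.9 N·m
ω = 2π × 1751/60 = 183.4 rad/s; P_out = τω = 669.9 × 183.4 = 122860 W
P_in = √3·V_L·I_L·cosφ = 1.732 × 230 × 406 × 0.838 = 135533 W
η = P_out / P_in = 122860 / 135533 = 0.906 = 90.6%

90.6 %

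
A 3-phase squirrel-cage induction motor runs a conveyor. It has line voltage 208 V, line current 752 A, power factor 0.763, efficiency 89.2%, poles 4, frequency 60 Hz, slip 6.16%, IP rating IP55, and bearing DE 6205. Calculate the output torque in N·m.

P_in = √3·V·I·cosφ = 1.732 × 208 × 752 × 0.763 = 206706 W
P_out = η·P_in = 0.892 × 206706 = 184382 W
n_s = 120×60/4 = 1800 rpm; n = 1800×(1−0.0616) = 1689 rpm
ω = 2π×1689/60 = 176.9 rad/s
τ = P_out/ω = 184382/176.9 = 1040 N·m

1040 N·m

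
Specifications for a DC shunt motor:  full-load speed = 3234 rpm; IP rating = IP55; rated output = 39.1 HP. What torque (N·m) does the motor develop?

86.1 N·m

P_out = 39.1 × 746 = 29169 W
ω = 2π × 3234/60 = 338.7 rad/s
τ = P_out/ω = 29169/338.7 = 86.1 N·m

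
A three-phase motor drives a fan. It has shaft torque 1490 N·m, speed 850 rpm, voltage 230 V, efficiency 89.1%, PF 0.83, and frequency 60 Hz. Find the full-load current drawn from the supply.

450 A

ω = 2π×850/60 = 89.01 rad/s; P_out = τω = 1490 × 89.01 = 132625 W
P_in = P_out / η = 132625 / 0.891 = 148850 W
I_L = P_in / (√3·V_L·cosφ) = 148850 / (1.732 × 230 × 0.83) = 450 A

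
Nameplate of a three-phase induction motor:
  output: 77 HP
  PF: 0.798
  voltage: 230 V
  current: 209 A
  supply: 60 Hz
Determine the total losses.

P_in = √3·V·I·cosφ = 1.732×230×209×0.798 = 66439 W
P_out = 77×746 = 57442 W
Losses = P_in − P_out = 66439 − 57442 = 8997 W

9000 W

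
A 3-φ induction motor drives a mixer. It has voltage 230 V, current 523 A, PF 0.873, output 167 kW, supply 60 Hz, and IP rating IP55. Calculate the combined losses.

14900 W

P_in = √3·V·I·cosφ = 1.732×230×523×0.873 = 181883 W
P_out = 167000 W
Losses = P_in − P_out = 181883 − 167000 = 14883 W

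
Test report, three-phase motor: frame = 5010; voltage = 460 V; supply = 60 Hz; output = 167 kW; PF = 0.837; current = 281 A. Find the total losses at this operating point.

P_in = √3·V·I·cosφ = 1.732×460×281×0.837 = 187386 W
P_out = 167000 W
Losses = P_in − P_out = 187386 − 167000 = 20386 W

20400 W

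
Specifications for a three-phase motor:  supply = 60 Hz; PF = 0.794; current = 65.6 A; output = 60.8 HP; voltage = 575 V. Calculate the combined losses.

P_in = √3·V·I·cosφ = 1.732×575×65.6×0.794 = 51873 W
P_out = 60.8×746 = 45357 W
Losses = P_in − P_out = 51873 − 45357 = 6516 W

6.52 kW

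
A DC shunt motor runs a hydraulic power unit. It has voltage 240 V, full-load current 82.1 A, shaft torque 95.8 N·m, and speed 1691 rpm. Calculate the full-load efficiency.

ω = 2π × 1691/60 = 177.1 rad/s; P_out = τω = 95.8 × 177.1 = 16966 W
P_in = V·I = 240 × 82.1 = 19704 W
η = P_out / P_in = 16966 / 19704 = 0.861 = 86.1%

86.1 %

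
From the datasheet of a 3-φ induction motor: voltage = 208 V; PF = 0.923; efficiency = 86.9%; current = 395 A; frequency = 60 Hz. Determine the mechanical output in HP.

P_in = √3·V·I·cosφ = 1.732 × 208 × 395 × 0.923 = 131344 W
P_out = η·P_in = 0.869 × 131344 = 114138 W
= 114138/746 = 153 HP

153 HP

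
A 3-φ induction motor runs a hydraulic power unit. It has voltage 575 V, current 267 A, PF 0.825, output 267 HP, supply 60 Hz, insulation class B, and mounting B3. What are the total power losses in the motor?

P_in = √3·V·I·cosφ = 1.732×575×267×0.825 = 219372 W
P_out = 267×746 = 199182 W
Losses = P_in − P_out = 219372 − 199182 = 20190 W

20200 W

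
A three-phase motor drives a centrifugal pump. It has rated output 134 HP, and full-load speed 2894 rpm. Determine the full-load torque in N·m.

330 N·m

P_out = 134 × 746 = 99964 W
ω = 2π × 2894/60 = 303.1 rad/s
τ = P_out/ω = 99964/303.1 = 330 N·m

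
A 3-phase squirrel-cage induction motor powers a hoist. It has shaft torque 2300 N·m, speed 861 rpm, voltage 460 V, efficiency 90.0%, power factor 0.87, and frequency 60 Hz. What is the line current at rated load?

ω = 2π×861/60 = 90.16 rad/s; P_out = τω = 2300 × 90.16 = 207368 W
P_in = P_out / η = 207368 / 0.900 = 230409 W
I_L = P_in / (√3·V_L·cosφ) = 230409 / (1.732 × 460 × 0.87) = 332 A

332 A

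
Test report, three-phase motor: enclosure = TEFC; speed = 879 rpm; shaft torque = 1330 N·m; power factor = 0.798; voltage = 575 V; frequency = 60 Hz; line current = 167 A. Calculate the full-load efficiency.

ω = 2π × 879/60 = 92.05 rad/s; P_out = τω = 1330 × 92.05 = 122427 W
P_in = √3·V_L·I_L·cosφ = 1.732 × 575 × 167 × 0.798 = 132720 W
η = P_out / P_in = 122427 / 132720 = 0.922 = 92.2%

92.2 %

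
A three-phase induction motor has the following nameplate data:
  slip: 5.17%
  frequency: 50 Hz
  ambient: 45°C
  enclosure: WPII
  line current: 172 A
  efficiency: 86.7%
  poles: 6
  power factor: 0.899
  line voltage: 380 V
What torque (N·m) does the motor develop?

P_in = √3·V·I·cosφ = 1.732 × 380 × 172 × 0.899 = 101770 W
P_out = η·P_in = 0.867 × 101770 = 88235 W
n_s = 120×50/6 = 1000 rpm; n = 1000×(1−0.0517) = 948 rpm
ω = 2π×948/60 = 99.27 rad/s
τ = P_out/ω = 88235/99.27 = 889 N·m

889 N·m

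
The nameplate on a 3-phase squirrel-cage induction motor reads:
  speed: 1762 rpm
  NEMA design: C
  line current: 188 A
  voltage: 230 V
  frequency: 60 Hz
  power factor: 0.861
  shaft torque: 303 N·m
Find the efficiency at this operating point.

ω = 2π × 1762/60 = 184.5 rad/s; P_out = τω = 303 × 184.5 = 55904 W
P_in = √3·V_L·I_L·cosφ = 1.732 × 230 × 188 × 0.861 = 64482 W
η = P_out / P_in = 55904 / 64482 = 0.867 = 86.7%

86.7 %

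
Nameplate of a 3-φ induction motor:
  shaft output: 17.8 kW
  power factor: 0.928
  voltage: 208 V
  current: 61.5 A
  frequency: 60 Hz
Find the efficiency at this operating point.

86.6 %

P_out = 17.8 kW = 17800 W
P_in = √3·V_L·I_L·cosφ = 1.732 × 208 × 61.5 × 0.928 = 20561 W
η = P_out / P_in = 17800 / 20561 = 0.866 = 86.6%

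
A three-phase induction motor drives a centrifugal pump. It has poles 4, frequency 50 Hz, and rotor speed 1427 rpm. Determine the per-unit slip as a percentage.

4.9 %

n_s = 120f/p = 120×50/4 = 1500 rpm
s = (n_s − n)/n_s = (1500 − 1427)/1500 = 0.0487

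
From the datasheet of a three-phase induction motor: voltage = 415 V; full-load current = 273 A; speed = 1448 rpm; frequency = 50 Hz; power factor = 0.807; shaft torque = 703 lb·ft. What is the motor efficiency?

τ = 703 lb·ft × 1.356 = 953.3 N·m
ω = 2π × 1448/60 = 151.6 rad/s; P_out = τω = 953.3 × 151.6 = 144520 W
P_in = √3·V_L·I_L·cosφ = 1.732 × 415 × 273 × 0.807 = 158355 W
η = P_out / P_in = 144520 / 158355 = 0.913 = 91.3%

91.3 %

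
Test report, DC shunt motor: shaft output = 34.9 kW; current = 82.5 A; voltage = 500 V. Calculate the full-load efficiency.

84.6 %

P_out = 34.9 kW = 34900 W
P_in = V·I = 500 × 82.5 = 41250 W
η = P_out / P_in = 34900 / 41250 = 0.846 = 84.6%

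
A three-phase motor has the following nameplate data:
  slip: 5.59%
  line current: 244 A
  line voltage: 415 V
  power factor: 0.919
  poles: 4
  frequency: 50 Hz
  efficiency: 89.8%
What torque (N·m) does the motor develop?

976 N·m

P_in = √3·V·I·cosφ = 1.732 × 415 × 244 × 0.919 = 161176 W
P_out = η·P_in = 0.898 × 161176 = 144736 W
n_s = 120×50/4 = 1500 rpm; n = 1500×(1−0.0559) = 1416 rpm
ω = 2π×1416/60 = 148.3 rad/s
τ = P_out/ω = 144736/148.3 = 976 N·m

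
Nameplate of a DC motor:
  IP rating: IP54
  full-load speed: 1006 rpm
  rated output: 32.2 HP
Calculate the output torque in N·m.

P_out = 32.2 × 746 = 24021 W
ω = 2π × 1006/60 = 105.3 rad/s
τ = P_out/ω = 24021/105.3 = 228 N·m

228 N·m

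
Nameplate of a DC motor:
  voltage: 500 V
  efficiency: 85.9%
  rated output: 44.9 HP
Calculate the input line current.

P_out = 44.9 × 746 = 33495 W
P_in = P_out / η = 33495 / 0.859 = 38993 W
I = P_in / V = 38993 / 500 = 78 A

78 A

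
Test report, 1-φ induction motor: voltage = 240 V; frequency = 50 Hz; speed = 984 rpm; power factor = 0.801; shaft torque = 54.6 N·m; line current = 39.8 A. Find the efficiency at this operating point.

73.5 %

ω = 2π × 984/60 = 103 rad/s; P_out = τω = 54.6 × 103 = 5624 W
P_in = V·I·cosφ = 240 × 39.8 × 0.801 = 7651 W
η = P_out / P_in = 5624 / 7651 = 0.735 = 73.5%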